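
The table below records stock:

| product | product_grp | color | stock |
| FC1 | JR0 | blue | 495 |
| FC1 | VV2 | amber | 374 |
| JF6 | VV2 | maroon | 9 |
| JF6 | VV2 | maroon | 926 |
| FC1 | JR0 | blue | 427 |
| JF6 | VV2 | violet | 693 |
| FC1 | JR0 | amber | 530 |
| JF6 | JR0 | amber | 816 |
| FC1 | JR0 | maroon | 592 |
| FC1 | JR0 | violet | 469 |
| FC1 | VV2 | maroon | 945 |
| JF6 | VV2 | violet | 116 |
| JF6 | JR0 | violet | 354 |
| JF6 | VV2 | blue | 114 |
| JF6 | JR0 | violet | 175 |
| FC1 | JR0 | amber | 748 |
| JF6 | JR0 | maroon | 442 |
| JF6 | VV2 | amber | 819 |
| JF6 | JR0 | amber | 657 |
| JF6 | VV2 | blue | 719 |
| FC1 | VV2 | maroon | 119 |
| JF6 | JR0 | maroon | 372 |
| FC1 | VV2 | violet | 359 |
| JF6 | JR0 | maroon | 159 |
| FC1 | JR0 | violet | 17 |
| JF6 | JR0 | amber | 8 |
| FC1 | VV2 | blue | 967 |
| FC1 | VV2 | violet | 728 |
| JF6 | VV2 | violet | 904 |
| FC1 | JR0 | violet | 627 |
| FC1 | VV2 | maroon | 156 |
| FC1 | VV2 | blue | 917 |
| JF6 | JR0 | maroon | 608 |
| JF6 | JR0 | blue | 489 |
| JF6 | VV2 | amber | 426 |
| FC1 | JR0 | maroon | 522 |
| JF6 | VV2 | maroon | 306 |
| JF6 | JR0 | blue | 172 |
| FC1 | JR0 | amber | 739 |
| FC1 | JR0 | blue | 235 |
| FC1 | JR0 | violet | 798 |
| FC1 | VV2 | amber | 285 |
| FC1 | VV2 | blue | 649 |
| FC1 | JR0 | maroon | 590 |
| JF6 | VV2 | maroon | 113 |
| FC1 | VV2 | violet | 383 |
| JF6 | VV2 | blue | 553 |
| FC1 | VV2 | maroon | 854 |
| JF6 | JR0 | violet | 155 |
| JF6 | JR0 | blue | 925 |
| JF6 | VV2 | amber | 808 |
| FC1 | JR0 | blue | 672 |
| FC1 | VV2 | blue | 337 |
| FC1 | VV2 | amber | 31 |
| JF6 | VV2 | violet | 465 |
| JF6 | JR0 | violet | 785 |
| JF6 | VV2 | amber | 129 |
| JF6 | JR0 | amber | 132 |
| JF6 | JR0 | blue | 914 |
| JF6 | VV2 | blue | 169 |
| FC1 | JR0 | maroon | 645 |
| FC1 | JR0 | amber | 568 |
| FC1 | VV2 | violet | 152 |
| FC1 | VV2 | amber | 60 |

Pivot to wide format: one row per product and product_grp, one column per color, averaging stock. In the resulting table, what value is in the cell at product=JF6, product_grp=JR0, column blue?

625

Rows with product=JF6, product_grp=JR0 and color=blue: stock values are 489, 172, 925, 914.
(489 + 172 + 925 + 914) / 4 = 625.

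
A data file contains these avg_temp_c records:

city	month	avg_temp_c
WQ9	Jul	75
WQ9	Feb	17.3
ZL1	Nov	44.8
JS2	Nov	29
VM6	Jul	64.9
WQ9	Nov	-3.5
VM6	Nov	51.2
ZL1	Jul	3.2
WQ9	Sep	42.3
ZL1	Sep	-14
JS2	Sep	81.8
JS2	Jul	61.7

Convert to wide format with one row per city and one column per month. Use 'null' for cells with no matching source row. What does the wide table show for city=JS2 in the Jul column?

The long row with city=JS2, month=Jul has avg_temp_c=61.7.

61.7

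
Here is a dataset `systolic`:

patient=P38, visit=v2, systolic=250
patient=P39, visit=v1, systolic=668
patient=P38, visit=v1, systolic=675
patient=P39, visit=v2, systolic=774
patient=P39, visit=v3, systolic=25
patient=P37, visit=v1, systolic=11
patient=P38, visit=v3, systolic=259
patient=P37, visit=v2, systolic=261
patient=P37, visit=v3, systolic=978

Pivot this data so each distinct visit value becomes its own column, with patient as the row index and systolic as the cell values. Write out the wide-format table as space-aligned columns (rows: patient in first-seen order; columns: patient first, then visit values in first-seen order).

Columns: patient plus the 3 distinct visit values (v2, v1, v3).
For example, row P38 column v2 takes systolic=250 from the long row (P38, v2).

patient  v2   v1   v3 
P38      250  675  259
P39      774  668  25 
P37      261  11   978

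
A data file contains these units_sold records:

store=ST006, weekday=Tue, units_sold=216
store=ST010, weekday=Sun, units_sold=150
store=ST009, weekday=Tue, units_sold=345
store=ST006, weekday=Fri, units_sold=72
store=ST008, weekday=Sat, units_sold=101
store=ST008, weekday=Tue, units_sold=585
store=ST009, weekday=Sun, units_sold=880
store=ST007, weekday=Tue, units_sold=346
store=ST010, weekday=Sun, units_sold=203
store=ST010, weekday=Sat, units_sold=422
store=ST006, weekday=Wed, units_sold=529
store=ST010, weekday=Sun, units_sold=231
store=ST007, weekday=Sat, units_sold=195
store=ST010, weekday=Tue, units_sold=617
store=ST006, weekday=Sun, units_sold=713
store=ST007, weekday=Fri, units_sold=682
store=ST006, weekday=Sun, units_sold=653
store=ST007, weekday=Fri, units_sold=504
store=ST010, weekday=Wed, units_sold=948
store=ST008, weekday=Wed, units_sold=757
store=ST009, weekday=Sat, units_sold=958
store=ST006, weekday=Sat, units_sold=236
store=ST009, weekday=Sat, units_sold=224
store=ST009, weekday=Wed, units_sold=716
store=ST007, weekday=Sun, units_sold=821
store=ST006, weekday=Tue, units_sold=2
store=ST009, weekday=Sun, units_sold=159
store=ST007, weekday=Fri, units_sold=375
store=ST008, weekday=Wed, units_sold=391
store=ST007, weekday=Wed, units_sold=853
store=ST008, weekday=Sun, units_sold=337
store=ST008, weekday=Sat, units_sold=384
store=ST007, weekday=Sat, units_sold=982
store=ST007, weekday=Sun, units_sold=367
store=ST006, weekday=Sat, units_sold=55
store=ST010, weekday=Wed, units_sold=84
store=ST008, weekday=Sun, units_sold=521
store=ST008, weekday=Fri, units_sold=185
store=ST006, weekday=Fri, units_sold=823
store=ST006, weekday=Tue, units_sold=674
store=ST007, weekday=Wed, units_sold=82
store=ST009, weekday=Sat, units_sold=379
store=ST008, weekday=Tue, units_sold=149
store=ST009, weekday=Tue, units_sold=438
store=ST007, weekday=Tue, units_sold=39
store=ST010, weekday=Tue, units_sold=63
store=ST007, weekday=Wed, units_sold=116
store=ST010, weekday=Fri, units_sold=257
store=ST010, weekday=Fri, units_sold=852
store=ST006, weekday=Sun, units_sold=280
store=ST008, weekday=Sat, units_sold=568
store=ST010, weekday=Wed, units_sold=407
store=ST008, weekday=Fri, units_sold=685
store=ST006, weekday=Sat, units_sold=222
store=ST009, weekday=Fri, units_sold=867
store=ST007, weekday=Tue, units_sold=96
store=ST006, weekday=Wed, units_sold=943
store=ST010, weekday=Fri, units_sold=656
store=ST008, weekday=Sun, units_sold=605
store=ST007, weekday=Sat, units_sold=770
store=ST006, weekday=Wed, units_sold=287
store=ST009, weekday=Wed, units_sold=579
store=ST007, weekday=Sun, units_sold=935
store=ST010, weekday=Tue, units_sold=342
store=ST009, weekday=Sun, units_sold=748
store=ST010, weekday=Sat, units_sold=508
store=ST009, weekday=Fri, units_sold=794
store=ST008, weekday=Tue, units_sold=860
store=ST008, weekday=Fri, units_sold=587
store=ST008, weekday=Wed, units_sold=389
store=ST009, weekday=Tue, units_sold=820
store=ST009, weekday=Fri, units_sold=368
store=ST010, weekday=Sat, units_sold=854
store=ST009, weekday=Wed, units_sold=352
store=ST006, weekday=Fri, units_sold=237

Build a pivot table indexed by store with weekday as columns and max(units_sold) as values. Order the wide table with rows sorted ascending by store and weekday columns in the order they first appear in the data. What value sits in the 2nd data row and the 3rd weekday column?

With rows sorted ascending by store, row 2 is store=ST007. weekday columns in first-appearance order: Tue, Sun, Fri, Sat, Wed; column 3 is Fri.
Long rows with store=ST007, weekday=Fri: max(682, 504, 375) = 682.

682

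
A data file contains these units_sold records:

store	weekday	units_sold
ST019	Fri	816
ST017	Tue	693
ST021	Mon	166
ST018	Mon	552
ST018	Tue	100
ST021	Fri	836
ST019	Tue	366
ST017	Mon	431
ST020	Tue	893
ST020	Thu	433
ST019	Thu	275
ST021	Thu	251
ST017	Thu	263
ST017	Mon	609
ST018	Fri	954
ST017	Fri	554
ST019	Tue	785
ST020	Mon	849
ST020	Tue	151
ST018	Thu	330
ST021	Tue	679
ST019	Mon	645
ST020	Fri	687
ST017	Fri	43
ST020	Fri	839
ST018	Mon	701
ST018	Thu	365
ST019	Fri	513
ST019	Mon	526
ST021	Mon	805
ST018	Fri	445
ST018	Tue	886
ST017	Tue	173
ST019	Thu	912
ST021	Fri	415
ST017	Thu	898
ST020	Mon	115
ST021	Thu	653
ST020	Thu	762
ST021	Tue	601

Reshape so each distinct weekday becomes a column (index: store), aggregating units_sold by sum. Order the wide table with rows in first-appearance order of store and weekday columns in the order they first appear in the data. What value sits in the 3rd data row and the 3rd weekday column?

With rows in first-appearance order of store, row 3 is store=ST021. weekday columns in first-appearance order: Fri, Tue, Mon, Thu; column 3 is Mon.
Long rows with store=ST021, weekday=Mon: 166 + 805 = 971.

971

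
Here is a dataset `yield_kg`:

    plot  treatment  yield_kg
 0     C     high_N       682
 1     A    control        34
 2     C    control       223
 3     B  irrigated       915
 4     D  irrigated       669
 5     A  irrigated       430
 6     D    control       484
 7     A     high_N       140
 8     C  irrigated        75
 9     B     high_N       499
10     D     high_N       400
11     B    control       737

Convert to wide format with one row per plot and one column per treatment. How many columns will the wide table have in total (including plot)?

1 column for plot plus 3 distinct treatment values → 4 columns.

4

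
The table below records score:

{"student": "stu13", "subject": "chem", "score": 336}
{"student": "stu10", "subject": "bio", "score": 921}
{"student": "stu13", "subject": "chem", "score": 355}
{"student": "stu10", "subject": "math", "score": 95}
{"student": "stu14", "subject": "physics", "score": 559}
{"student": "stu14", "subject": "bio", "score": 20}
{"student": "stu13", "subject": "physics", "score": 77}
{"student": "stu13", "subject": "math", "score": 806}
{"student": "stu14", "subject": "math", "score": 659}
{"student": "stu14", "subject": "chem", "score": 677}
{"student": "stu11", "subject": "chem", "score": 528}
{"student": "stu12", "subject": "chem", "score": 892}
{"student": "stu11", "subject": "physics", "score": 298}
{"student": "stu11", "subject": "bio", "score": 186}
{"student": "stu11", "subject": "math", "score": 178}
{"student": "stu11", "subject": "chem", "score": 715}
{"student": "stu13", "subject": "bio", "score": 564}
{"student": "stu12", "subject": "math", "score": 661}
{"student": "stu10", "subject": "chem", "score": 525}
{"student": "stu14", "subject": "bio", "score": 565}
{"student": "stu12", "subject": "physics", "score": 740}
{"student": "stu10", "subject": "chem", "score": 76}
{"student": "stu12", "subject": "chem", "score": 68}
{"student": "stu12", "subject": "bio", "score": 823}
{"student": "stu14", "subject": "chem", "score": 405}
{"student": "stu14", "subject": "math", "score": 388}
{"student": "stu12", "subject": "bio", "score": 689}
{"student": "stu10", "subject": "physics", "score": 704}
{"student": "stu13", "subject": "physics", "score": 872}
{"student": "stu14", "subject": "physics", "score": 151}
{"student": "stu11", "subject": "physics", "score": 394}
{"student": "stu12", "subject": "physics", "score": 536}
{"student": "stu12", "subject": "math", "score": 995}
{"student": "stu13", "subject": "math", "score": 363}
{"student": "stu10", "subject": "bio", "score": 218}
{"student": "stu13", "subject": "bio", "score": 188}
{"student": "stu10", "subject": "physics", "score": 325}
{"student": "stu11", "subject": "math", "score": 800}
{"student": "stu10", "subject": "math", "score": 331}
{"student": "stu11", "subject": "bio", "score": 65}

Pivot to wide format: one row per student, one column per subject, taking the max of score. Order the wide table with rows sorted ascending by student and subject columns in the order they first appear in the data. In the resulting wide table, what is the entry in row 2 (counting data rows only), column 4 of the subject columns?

394

With rows sorted ascending by student, row 2 is student=stu11. subject columns in first-appearance order: chem, bio, math, physics; column 4 is physics.
Long rows with student=stu11, subject=physics: max(298, 394) = 394.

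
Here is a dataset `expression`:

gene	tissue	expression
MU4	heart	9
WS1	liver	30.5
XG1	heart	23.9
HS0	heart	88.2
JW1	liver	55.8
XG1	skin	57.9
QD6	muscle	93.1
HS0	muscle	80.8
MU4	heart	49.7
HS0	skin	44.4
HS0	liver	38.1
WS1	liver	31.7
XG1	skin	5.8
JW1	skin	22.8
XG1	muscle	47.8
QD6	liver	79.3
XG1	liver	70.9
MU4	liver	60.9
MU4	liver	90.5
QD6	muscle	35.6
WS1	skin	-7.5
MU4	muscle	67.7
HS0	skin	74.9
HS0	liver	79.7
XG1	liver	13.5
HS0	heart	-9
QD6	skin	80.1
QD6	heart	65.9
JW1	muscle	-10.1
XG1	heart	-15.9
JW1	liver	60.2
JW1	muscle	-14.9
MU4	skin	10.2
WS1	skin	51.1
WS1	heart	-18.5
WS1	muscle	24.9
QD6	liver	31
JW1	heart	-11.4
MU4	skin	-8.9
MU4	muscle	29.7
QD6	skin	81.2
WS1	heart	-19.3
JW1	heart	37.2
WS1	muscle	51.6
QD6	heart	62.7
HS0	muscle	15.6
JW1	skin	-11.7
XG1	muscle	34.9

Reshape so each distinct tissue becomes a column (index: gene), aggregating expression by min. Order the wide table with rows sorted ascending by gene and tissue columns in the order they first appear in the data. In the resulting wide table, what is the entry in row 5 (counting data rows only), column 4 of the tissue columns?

24.9

With rows sorted ascending by gene, row 5 is gene=WS1. tissue columns in first-appearance order: heart, liver, skin, muscle; column 4 is muscle.
Long rows with gene=WS1, tissue=muscle: min(24.9, 51.6) = 24.9.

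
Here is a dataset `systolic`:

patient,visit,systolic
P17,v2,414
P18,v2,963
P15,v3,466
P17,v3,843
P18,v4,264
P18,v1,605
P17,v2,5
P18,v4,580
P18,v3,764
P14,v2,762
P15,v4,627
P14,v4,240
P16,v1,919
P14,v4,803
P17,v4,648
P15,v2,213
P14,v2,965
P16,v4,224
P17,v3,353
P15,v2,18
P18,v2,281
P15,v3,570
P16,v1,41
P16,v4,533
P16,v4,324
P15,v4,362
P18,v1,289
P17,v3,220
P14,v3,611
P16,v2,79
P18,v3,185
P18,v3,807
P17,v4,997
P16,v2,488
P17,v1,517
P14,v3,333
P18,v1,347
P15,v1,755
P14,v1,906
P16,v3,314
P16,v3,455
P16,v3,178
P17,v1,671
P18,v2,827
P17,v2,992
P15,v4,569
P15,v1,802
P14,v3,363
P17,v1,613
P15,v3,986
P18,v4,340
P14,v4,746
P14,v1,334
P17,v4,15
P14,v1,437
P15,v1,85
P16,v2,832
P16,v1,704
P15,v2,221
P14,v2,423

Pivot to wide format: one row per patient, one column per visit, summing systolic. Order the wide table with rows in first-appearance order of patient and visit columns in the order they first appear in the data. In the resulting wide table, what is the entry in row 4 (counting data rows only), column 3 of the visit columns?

With rows in first-appearance order of patient, row 4 is patient=P14. visit columns in first-appearance order: v2, v3, v4, v1; column 3 is v4.
Long rows with patient=P14, visit=v4: 240 + 803 + 746 = 1789.

1789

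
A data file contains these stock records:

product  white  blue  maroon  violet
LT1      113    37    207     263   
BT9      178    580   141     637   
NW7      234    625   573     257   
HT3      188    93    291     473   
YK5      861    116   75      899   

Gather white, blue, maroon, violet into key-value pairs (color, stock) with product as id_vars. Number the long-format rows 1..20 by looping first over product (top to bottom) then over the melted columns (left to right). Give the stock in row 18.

20 rows total (5 × 4). Row 18: index ⌊(18-1)/4⌋ = 4 into product → YK5; (18-1) mod 4 = 1 into the melted columns → blue.
So row 18 is (YK5, blue, 116); stock = 116.

116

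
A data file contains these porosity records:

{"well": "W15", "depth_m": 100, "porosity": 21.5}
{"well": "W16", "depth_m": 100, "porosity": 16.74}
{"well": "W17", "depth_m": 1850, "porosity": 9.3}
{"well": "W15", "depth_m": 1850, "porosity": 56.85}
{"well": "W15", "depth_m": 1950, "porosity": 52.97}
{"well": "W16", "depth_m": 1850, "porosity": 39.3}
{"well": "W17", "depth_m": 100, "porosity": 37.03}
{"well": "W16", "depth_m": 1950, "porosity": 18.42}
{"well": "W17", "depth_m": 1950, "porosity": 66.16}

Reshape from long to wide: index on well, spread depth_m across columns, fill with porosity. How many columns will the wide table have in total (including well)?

1 column for well plus 3 distinct depth_m values → 4 columns.

4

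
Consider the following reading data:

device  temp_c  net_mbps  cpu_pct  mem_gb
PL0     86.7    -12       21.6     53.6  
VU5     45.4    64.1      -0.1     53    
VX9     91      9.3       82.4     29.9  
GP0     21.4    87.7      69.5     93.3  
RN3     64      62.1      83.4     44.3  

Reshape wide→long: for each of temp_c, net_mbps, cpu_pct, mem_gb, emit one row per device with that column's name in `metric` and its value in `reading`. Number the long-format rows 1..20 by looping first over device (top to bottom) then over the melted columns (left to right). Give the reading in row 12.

29.9

20 rows total (5 × 4). Row 12: index ⌊(12-1)/4⌋ = 2 into device → VX9; (12-1) mod 4 = 3 into the melted columns → mem_gb.
So row 12 is (VX9, mem_gb, 29.9); reading = 29.9.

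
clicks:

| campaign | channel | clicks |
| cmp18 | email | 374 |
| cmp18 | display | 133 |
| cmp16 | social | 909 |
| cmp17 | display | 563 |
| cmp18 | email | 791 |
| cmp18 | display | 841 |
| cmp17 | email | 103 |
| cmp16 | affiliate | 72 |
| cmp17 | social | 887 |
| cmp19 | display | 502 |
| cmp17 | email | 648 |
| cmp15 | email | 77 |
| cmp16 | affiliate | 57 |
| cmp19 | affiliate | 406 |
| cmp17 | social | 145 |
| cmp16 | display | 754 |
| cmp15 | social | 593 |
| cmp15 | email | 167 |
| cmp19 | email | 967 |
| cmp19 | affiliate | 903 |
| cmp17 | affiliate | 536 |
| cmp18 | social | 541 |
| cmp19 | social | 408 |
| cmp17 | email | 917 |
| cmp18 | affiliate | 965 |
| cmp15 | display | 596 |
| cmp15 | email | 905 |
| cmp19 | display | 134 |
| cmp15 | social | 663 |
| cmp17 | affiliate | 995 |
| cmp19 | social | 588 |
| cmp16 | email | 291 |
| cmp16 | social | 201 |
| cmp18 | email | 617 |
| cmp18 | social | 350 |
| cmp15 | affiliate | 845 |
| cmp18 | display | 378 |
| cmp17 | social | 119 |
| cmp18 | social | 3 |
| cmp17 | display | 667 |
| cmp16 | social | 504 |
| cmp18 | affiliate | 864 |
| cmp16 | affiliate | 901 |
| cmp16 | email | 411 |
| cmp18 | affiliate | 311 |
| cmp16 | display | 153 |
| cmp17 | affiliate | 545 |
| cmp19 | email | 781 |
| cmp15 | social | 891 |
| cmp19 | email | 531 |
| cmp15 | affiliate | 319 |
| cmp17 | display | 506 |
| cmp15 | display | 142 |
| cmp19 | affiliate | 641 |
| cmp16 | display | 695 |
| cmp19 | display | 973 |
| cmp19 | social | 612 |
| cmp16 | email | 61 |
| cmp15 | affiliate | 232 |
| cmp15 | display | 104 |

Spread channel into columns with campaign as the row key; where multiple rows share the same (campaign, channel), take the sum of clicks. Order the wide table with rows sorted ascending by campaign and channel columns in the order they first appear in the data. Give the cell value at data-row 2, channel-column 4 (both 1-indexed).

With rows sorted ascending by campaign, row 2 is campaign=cmp16. channel columns in first-appearance order: email, display, social, affiliate; column 4 is affiliate.
Long rows with campaign=cmp16, channel=affiliate: 72 + 57 + 901 = 1030.

1030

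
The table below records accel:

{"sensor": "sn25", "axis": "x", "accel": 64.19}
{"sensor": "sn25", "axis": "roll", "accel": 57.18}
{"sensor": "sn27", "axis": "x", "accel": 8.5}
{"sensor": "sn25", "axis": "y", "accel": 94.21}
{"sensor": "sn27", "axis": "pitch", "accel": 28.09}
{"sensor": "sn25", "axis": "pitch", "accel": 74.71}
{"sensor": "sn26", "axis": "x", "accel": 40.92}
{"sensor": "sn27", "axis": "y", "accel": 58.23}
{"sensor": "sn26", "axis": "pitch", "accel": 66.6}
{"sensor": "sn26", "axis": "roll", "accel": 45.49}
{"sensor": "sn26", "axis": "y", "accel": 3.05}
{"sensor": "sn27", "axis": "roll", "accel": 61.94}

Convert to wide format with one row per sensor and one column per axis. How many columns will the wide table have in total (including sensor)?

5

1 column for sensor plus 4 distinct axis values → 5 columns.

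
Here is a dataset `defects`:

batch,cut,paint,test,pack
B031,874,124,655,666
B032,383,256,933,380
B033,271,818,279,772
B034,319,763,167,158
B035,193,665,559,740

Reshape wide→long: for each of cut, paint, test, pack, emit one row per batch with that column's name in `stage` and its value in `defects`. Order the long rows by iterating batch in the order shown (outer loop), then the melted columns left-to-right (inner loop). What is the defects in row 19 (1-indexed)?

20 rows total (5 × 4). Row 19: index ⌊(19-1)/4⌋ = 4 into batch → B035; (19-1) mod 4 = 2 into the melted columns → test.
So row 19 is (B035, test, 559); defects = 559.

559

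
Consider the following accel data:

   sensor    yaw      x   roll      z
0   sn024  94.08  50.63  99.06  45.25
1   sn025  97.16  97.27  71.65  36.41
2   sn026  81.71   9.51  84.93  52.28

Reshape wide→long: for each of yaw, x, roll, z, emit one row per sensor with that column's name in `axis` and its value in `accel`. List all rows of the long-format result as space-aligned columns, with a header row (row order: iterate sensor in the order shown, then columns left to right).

Each (sensor, column) pair becomes one row: 3 × 4 = 12 rows.
For example, (sn024, yaw) → accel=94.08.

sensor  axis  accel
sn024   yaw   94.08
sn024   x     50.63
sn024   roll  99.06
sn024   z     45.25
sn025   yaw   97.16
sn025   x     97.27
sn025   roll  71.65
sn025   z     36.41
sn026   yaw   81.71
sn026   x     9.51 
sn026   roll  84.93
sn026   z     52.28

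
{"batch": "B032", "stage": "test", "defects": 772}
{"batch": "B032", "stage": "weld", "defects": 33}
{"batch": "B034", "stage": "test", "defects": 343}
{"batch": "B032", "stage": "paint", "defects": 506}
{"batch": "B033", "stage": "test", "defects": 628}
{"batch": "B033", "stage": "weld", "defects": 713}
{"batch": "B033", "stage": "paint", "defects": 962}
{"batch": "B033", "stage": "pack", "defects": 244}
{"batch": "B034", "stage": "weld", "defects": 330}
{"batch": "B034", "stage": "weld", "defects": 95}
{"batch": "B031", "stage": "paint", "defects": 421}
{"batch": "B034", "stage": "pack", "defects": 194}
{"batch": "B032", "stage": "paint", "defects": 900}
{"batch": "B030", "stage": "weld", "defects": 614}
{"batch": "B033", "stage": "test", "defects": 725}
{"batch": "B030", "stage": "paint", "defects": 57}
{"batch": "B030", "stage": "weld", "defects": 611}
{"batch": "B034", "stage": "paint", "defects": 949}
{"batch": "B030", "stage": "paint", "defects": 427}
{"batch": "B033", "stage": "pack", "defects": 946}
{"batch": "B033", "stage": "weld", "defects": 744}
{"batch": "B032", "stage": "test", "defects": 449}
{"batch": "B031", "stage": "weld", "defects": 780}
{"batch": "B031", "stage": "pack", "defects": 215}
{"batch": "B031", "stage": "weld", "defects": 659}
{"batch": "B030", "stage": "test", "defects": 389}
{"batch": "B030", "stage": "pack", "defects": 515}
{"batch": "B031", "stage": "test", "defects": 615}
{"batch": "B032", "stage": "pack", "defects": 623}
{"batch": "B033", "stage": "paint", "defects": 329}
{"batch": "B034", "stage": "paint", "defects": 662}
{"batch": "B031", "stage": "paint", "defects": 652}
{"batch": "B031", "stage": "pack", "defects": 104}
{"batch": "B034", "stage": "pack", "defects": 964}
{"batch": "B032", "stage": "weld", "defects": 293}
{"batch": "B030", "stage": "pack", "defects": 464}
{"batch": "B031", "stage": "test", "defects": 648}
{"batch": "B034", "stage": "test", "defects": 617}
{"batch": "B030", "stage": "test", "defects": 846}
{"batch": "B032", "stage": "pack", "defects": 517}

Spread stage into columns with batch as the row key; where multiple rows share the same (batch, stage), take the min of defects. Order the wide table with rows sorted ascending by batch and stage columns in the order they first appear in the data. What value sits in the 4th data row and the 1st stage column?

628

With rows sorted ascending by batch, row 4 is batch=B033. stage columns in first-appearance order: test, weld, paint, pack; column 1 is test.
Long rows with batch=B033, stage=test: min(628, 725) = 628.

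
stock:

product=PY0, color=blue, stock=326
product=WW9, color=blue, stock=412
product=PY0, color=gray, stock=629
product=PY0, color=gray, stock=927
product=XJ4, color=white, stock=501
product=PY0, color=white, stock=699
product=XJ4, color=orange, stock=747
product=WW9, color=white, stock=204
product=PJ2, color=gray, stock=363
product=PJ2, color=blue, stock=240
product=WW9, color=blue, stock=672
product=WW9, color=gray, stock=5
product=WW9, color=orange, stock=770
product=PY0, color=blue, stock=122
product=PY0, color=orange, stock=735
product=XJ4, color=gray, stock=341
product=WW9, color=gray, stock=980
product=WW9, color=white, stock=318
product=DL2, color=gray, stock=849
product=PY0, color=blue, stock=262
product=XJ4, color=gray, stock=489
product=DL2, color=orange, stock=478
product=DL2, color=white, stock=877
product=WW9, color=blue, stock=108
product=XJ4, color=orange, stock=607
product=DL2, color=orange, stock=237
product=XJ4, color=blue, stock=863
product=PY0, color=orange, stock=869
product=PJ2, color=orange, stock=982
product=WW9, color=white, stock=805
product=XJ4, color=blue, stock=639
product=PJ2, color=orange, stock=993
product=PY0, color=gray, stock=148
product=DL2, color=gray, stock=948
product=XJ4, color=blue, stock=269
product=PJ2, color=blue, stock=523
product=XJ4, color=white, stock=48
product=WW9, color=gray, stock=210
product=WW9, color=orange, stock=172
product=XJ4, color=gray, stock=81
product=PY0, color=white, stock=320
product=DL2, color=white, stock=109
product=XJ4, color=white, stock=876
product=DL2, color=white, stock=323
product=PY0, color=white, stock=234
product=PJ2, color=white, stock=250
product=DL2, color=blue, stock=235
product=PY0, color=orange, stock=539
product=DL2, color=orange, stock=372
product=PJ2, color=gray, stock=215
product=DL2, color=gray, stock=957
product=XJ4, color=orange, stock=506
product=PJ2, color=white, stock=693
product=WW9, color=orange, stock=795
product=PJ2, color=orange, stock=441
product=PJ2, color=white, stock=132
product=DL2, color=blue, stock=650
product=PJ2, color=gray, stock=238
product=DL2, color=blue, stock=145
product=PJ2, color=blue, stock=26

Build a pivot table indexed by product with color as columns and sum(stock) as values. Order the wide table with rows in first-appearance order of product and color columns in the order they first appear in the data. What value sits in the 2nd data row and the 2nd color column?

With rows in first-appearance order of product, row 2 is product=WW9. color columns in first-appearance order: blue, gray, white, orange; column 2 is gray.
Long rows with product=WW9, color=gray: 5 + 980 + 210 = 1195.

1195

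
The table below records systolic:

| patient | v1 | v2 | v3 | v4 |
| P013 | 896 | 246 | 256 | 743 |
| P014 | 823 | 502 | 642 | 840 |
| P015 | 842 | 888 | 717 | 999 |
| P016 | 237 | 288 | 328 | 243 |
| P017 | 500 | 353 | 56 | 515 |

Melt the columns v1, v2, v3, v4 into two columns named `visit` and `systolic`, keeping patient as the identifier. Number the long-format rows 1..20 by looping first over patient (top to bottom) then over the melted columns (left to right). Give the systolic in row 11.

20 rows total (5 × 4). Row 11: index ⌊(11-1)/4⌋ = 2 into patient → P015; (11-1) mod 4 = 2 into the melted columns → v3.
So row 11 is (P015, v3, 717); systolic = 717.

717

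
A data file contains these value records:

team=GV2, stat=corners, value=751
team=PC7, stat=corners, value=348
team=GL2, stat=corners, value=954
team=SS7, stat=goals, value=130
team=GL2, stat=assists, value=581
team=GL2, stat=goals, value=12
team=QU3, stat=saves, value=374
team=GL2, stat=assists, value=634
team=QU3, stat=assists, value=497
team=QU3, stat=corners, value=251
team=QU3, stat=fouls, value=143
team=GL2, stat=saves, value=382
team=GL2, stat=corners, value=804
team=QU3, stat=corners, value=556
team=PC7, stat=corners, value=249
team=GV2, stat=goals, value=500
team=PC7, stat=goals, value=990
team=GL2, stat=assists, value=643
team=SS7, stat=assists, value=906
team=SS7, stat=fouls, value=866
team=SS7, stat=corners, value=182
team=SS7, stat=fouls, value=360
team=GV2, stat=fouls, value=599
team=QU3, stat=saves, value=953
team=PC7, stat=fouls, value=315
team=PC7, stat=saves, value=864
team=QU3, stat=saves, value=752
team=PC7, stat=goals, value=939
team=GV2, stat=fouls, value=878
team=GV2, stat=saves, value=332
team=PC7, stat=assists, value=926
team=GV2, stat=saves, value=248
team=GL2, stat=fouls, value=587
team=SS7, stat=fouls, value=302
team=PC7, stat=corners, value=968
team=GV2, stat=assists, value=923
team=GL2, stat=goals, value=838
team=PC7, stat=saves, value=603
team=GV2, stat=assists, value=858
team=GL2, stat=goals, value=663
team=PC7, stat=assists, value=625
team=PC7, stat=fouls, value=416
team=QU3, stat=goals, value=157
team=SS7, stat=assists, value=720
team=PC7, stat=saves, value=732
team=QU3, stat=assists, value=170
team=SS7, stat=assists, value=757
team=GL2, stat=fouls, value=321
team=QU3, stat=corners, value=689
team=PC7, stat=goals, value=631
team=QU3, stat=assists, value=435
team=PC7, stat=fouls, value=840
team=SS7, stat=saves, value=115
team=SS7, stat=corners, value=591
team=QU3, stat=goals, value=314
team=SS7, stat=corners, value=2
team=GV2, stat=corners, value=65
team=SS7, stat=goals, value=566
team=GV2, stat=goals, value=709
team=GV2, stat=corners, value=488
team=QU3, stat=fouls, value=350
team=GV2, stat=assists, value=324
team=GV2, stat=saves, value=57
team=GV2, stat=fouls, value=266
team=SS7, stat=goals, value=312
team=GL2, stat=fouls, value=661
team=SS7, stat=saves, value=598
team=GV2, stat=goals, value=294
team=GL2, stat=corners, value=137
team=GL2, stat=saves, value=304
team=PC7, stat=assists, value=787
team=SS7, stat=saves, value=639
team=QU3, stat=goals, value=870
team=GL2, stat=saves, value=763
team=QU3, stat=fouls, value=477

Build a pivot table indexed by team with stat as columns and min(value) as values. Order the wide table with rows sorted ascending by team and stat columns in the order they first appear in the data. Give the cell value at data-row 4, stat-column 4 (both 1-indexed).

374

With rows sorted ascending by team, row 4 is team=QU3. stat columns in first-appearance order: corners, goals, assists, saves, fouls; column 4 is saves.
Long rows with team=QU3, stat=saves: min(374, 953, 752) = 374.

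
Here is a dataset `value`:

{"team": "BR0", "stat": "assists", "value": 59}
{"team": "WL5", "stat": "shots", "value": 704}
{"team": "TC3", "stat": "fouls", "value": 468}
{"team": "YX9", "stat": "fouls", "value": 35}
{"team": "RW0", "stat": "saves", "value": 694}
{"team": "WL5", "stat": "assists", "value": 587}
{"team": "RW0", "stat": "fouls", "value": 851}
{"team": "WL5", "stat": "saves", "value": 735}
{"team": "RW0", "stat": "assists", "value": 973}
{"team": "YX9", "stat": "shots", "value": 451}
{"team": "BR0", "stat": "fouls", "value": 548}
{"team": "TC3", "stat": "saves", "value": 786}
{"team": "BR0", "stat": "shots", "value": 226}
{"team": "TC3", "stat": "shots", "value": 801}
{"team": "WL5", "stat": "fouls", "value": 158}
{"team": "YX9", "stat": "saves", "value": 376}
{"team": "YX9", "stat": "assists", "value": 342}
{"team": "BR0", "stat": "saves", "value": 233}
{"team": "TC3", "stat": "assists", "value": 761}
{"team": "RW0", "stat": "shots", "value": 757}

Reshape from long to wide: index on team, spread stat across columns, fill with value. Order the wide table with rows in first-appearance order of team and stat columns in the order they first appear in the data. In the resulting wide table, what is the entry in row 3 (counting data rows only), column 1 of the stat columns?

With rows in first-appearance order of team, row 3 is team=TC3. stat columns in first-appearance order: assists, shots, fouls, saves; column 1 is assists.
Long rows with team=TC3, stat=assists: value = 761.

761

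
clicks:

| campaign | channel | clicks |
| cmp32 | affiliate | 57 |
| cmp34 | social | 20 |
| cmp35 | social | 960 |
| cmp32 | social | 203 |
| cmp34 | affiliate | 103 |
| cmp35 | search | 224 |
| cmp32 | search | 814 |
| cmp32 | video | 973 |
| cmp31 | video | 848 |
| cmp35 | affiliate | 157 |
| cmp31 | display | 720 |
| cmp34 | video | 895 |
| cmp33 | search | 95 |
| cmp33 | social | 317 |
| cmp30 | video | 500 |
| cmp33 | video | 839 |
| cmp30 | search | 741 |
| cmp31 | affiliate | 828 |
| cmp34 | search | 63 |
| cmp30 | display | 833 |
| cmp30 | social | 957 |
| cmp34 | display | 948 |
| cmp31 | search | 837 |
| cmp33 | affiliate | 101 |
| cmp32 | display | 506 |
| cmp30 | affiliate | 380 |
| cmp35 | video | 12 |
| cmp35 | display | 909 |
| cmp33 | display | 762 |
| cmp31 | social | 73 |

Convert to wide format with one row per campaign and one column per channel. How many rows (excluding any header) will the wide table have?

6

6 distinct campaign values → 6 rows.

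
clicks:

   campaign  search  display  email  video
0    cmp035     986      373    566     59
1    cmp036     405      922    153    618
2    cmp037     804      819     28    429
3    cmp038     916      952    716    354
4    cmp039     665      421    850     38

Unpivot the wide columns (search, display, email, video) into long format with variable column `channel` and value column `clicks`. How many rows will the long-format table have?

5 campaign values × 4 melted columns = 20 rows.

20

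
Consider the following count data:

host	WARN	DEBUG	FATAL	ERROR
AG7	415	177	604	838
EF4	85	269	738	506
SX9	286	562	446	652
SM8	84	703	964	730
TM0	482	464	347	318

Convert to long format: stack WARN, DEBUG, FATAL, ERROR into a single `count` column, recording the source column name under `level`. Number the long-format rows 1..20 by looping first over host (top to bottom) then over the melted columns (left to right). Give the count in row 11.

446

20 rows total (5 × 4). Row 11: index ⌊(11-1)/4⌋ = 2 into host → SX9; (11-1) mod 4 = 2 into the melted columns → FATAL.
So row 11 is (SX9, FATAL, 446); count = 446.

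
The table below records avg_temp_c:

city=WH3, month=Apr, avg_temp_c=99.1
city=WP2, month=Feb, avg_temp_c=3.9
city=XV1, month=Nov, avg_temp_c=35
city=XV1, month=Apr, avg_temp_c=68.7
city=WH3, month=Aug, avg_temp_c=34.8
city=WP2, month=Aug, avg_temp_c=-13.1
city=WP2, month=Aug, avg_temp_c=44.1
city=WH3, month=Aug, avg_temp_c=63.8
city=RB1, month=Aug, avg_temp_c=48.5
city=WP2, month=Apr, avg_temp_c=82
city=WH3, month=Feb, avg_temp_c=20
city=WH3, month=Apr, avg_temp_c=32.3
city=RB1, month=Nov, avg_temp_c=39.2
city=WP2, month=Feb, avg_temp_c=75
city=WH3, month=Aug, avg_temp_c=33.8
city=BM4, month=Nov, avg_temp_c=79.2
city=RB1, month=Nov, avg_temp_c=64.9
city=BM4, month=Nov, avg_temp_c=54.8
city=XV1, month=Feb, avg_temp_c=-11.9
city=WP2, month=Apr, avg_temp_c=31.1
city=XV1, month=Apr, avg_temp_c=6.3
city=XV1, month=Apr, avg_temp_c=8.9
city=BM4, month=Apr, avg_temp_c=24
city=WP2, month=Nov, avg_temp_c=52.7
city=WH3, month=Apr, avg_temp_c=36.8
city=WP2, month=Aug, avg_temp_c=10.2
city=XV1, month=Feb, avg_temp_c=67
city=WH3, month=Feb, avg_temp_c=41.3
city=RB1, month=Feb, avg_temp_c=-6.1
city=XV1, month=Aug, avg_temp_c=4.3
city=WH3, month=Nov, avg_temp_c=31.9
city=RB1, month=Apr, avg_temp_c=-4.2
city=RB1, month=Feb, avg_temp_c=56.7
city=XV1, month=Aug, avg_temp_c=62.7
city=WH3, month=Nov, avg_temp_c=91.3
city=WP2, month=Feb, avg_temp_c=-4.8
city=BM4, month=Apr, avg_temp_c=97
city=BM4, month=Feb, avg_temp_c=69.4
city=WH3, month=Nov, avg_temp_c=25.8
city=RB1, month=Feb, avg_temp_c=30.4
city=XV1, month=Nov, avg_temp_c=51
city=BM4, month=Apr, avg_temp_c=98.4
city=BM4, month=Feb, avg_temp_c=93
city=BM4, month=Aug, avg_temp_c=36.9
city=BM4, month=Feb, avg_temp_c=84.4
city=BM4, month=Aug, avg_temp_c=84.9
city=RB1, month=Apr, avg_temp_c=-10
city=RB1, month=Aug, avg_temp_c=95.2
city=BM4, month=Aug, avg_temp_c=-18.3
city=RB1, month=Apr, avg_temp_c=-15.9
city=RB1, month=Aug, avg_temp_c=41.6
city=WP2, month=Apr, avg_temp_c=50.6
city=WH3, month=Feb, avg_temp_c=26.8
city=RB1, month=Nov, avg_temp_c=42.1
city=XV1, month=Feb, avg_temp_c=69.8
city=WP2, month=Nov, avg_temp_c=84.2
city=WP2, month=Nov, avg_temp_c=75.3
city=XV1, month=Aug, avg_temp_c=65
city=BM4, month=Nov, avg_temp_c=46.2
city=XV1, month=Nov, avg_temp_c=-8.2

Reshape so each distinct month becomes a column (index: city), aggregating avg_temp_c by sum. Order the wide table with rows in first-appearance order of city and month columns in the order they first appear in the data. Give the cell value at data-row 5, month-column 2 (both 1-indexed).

246.8

With rows in first-appearance order of city, row 5 is city=BM4. month columns in first-appearance order: Apr, Feb, Nov, Aug; column 2 is Feb.
Long rows with city=BM4, month=Feb: 69.4 + 93 + 84.4 = 246.8.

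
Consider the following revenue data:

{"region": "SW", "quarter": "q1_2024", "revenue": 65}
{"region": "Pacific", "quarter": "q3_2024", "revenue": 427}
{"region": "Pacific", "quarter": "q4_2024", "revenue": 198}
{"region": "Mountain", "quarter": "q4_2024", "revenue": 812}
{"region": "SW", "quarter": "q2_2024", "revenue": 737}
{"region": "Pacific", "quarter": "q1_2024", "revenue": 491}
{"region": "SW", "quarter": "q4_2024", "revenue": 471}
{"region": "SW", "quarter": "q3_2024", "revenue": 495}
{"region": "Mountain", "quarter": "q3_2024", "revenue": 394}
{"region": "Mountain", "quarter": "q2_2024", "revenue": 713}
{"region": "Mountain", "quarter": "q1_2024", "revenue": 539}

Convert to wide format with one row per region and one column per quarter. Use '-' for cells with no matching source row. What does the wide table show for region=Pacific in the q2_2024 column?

-

No long-format row has region=Pacific and quarter=q2_2024, so the cell is -.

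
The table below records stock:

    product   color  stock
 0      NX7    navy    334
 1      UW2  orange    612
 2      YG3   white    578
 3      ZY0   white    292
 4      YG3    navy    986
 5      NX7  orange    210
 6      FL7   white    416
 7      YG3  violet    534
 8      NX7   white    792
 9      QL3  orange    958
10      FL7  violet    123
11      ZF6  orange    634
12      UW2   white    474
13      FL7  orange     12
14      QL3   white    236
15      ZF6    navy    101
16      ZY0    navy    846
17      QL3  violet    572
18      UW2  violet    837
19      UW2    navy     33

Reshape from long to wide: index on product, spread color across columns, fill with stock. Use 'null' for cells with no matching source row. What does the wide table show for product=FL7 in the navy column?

null

No long-format row has product=FL7 and color=navy, so the cell is null.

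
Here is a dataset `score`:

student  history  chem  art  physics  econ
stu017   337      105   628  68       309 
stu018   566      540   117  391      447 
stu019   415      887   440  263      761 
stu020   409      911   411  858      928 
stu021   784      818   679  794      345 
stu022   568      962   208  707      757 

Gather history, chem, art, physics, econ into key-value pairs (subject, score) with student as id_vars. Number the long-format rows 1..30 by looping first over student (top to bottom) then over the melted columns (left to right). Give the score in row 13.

30 rows total (6 × 5). Row 13: index ⌊(13-1)/5⌋ = 2 into student → stu019; (13-1) mod 5 = 2 into the melted columns → art.
So row 13 is (stu019, art, 440); score = 440.

440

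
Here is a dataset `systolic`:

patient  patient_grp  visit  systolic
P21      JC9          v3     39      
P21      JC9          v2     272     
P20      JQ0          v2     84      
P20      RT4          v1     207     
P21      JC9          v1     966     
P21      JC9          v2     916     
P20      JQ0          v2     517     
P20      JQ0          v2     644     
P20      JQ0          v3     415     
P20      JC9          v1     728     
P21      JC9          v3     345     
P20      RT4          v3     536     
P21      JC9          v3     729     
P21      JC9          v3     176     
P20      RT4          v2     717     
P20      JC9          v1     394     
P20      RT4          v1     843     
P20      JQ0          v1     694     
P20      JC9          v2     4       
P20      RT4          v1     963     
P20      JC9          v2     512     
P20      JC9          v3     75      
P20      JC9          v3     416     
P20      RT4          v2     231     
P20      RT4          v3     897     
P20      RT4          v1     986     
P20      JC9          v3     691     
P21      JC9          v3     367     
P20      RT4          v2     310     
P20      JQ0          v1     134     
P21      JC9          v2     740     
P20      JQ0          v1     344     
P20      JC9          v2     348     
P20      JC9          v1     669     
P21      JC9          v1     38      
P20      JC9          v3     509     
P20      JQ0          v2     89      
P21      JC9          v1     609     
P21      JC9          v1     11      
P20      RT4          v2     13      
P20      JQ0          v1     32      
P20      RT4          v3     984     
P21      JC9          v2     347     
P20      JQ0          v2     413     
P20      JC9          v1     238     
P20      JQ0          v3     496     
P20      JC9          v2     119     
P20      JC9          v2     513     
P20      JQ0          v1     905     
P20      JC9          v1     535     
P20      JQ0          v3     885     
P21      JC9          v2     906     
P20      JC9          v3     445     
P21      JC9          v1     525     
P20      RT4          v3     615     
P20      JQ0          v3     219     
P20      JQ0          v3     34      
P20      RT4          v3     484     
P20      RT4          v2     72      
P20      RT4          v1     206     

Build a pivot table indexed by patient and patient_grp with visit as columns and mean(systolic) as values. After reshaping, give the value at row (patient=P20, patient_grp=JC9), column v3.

427.20

Rows with patient=P20, patient_grp=JC9 and visit=v3: systolic values are 75, 416, 691, 509, 445.
(75 + 416 + 691 + 509 + 445) / 5 = 427.20.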